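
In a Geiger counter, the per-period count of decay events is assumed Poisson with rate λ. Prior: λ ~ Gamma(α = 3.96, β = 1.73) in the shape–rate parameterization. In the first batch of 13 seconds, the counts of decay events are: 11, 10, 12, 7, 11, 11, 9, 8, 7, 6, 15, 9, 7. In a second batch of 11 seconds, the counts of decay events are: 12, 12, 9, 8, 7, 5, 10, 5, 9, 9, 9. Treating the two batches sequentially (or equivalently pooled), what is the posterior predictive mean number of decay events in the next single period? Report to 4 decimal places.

8.6265

With a Gamma(shape α, rate β) prior, the Poisson likelihood is conjugate: the posterior is Gamma(α + ΣXᵢ, β + n).
Batch 1: sum of counts S = 123 over n = 13 seconds.
After batch 1: Gamma(α+S, β+n) = Gamma(3.96+123, 1.73+13) = Gamma(126.96, 14.73).
Batch 2: sum of counts S = 95 over n = 11 seconds.
After batch 2: Gamma(α+S, β+n) = Gamma(126.96+95, 14.73+11) = Gamma(221.96, 25.73).
The predictive distribution for one future period is NegBinom with mean α/β = 8.6265.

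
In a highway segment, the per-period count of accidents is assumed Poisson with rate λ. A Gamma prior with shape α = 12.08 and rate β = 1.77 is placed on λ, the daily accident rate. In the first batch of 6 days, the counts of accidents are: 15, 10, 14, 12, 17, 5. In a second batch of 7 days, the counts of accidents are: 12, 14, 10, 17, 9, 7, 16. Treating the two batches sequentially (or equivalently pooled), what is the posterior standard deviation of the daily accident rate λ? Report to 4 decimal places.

With a Gamma(shape α, rate β) prior, the Poisson likelihood is conjugate: the posterior is Gamma(α + ΣXᵢ, β + n).
Batch 1: sum of counts S = 73 over n = 6 days.
After batch 1: Gamma(α+S, β+n) = Gamma(12.08+73, 1.77+6) = Gamma(85.08, 7.77).
Batch 2: sum of counts S = 85 over n = 7 days.
After batch 2: Gamma(α+S, β+n) = Gamma(85.08+85, 7.77+7) = Gamma(170.08, 14.77).
SD = √α/β = √170.08/14.77 = 0.8830.

0.8830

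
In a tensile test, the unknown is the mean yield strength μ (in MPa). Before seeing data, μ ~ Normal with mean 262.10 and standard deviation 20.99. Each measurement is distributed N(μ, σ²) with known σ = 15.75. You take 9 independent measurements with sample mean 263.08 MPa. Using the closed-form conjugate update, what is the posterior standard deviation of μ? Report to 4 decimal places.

For Normal data with known variance σ², a Normal(μ₀, σ₀²) prior on μ is conjugate. Posterior precision = 1/σ₀² + n/σ²; posterior mean is the precision-weighted average of μ₀ and x̄.
σ₀² = 20.99² = 440.5801, σ² = 15.75² = 248.0625; σ² + n·σ₀² = 248.0625 + 9·440.5801 = 4213.2834.
Posterior precision = 1/σ₀² + n/σ² = 1/440.5801 + 9/248.0625 = (σ² + n·σ₀²)/(σ₀²σ²) = 4213.2834/(440.5801·248.0625); posterior variance σₙ² = σ₀²σ²/(σ² + n·σ₀²) = 440.5801·248.0625/4213.2834 = 25.939722.
Posterior SD = √σₙ² = √(440.5801·248.0625/4213.2834) = 5.0931.

5.0931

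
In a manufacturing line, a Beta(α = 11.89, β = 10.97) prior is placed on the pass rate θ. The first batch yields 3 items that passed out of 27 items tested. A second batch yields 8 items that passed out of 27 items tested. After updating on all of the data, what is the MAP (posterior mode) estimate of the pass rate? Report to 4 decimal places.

The Beta prior is conjugate to a Binomial/Bernoulli likelihood; the update adds successes to α and failures to β.
After batch 1: Beta(11.89+3, 10.97+24) = Beta(14.89, 34.97).
After batch 2: Beta(14.89+8, 34.97+19) = Beta(22.89, 53.97).
Mode of Beta(a,b) for a,b>1 is (a−1)/(a+b−2) = 21.89/74.86 = 0.2924.

0.2924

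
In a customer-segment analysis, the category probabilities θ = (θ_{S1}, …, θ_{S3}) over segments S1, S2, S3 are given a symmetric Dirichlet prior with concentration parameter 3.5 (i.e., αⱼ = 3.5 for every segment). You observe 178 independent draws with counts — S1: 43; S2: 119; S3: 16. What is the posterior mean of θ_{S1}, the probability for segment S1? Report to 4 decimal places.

0.2467

The Dirichlet prior is conjugate to the Multinomial likelihood: each posterior αⱼ = prior αⱼ + observed count nⱼ.
Posterior concentration: (46.5, 122.5, 19.5), total = 188.5.
E[θ_{S1}|data] = α_{S1}/Σα = 46.5/188.5 = 0.2467.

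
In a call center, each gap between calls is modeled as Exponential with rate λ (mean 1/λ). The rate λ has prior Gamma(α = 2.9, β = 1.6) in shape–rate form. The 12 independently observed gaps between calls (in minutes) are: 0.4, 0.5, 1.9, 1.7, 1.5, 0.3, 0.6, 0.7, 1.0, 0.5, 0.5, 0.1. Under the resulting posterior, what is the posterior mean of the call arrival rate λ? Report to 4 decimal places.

With a Gamma(shape α, rate β) prior on the exponential rate λ, the posterior after n observations with total T = Σxᵢ is Gamma(α+n, β+T).
Sum of observations T = 9.7 minutes; n = 12.
Posterior: Gamma(2.9+12, 1.6+9.7) = Gamma(14.9, 11.3).
Posterior mean of λ = α/β = 14.9/11.3 = 1.3186.

1.3186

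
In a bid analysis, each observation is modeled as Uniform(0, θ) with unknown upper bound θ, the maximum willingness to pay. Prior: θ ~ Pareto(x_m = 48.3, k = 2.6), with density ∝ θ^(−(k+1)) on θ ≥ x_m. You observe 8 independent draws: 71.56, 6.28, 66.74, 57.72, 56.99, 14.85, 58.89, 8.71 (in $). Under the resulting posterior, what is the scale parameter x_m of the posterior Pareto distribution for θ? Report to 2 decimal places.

71.56

A Pareto(scale x_m, shape k) prior on the upper bound θ of Uniform(0, θ) is conjugate: posterior is Pareto(max(x_m, max xᵢ), k + n).
Sample maximum = 71.56; prior scale x_m = 48.3 → posterior scale = max = 71.56.
Posterior shape = 2.6 + 8 = 10.6.
Posterior scale x_m = 71.56.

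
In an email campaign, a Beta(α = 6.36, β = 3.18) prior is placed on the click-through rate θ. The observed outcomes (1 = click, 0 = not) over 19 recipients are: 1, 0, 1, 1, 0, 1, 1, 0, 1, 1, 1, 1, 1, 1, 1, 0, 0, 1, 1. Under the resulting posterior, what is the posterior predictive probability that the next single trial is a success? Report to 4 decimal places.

0.7134

The Beta prior is conjugate to a Binomial/Bernoulli likelihood; the update adds successes to α and failures to β.
Posterior: Beta(α+k, β+n−k) = Beta(6.36+14, 3.18+5) = Beta(20.36, 8.18).
For a single future Bernoulli trial, P(success | data) = α/(α+β) = 0.7134.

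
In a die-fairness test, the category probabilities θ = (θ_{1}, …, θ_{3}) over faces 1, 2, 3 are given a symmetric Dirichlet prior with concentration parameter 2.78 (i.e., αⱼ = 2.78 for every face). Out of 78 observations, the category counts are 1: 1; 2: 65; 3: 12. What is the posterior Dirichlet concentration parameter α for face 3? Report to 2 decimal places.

The Dirichlet prior is conjugate to the Multinomial likelihood: each posterior αⱼ = prior αⱼ + observed count nⱼ.
Posterior concentration: (3.78, 67.78, 14.78), total = 86.34.
α_{3} = 2.78 + 12 = 14.78.

14.78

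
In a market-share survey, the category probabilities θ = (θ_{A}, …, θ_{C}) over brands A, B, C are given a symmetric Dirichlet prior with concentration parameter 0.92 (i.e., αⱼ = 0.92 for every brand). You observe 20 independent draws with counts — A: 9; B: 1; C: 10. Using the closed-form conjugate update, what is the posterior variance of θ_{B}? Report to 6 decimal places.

0.003251

The Dirichlet prior is conjugate to the Multinomial likelihood: each posterior αⱼ = prior αⱼ + observed count nⱼ.
Posterior concentration: (9.92, 1.92, 10.92), total = 22.76.
Var[θ_j] = α_j(Σα−α_j)/((Σα)²(Σα+1)) = 1.92·20.84/(22.76²·23.76) = 0.003251.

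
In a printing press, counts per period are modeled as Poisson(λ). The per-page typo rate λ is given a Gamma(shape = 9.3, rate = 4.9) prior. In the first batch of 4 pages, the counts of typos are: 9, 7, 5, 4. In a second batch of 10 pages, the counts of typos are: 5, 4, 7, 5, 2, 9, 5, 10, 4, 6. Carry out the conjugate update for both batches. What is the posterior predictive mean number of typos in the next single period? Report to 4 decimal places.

4.8307

With a Gamma(shape α, rate β) prior, the Poisson likelihood is conjugate: the posterior is Gamma(α + ΣXᵢ, β + n).
Batch 1: sum of counts S = 25 over n = 4 pages.
After batch 1: Gamma(α+S, β+n) = Gamma(9.3+25, 4.9+4) = Gamma(34.3, 8.9).
Batch 2: sum of counts S = 57 over n = 10 pages.
After batch 2: Gamma(α+S, β+n) = Gamma(34.3+57, 8.9+10) = Gamma(91.3, 18.9).
The predictive distribution for one future period is NegBinom with mean α/β = 4.8307.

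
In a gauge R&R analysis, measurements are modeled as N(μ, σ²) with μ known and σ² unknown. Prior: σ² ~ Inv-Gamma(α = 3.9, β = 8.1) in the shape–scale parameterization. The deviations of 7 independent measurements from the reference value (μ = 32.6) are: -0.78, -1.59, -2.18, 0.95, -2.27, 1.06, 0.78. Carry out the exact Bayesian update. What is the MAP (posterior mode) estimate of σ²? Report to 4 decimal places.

1.8974

With known mean μ and an Inverse-Gamma(α, β) prior on σ², the Normal likelihood is conjugate: posterior is Inv-Gamma(α + n/2, β + Σ(xᵢ−μ)²/2).
Σ(xᵢ−μ)² = (-0.78)² + (-1.59)² + (-2.18)² + (0.95)² + (-2.27)² + (1.06)² + (0.78)² = 15.6763.
Posterior: Inv-Gamma(3.9 + 7/2, 8.1 + 15.6763/2) = Inv-Gamma(7.40, 15.93815).
Mode = β/(α+1) = 15.93815/8.40 = 1.8974.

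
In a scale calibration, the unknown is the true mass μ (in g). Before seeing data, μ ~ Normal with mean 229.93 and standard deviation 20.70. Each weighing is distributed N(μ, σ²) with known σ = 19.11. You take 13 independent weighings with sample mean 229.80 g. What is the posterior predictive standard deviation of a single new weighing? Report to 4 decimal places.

For Normal data with known variance σ², a Normal(μ₀, σ₀²) prior on μ is conjugate. Posterior precision = 1/σ₀² + n/σ²; posterior mean is the precision-weighted average of μ₀ and x̄.
σ₀² = 20.70² = 428.49, σ² = 19.11² = 365.1921; σ² + n·σ₀² = 365.1921 + 13·428.49 = 5935.5621.
Posterior precision = 1/σ₀² + n/σ² = 1/428.49 + 13/365.1921 = (σ² + n·σ₀²)/(σ₀²σ²) = 5935.5621/(428.49·365.1921); posterior variance σₙ² = σ₀²σ²/(σ² + n·σ₀²) = 428.49·365.1921/5935.5621 = 26.363327.
Predictive variance for one new observation = σₙ² + σ² = 428.49·365.1921/5935.5621 + 365.1921 = σ²·(σ₀² + 5935.5621)/5935.5621 = 365.1921·6364.0521/5935.5621 = 391.555427; SD = √(365.1921·6364.0521/5935.5621) = 19.7878.

19.7878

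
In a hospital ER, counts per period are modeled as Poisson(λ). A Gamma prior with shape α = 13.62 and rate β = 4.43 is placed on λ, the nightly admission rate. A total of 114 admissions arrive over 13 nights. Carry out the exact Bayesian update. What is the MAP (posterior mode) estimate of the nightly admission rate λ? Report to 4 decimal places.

7.2645

With a Gamma(shape α, rate β) prior, the Poisson likelihood is conjugate: the posterior is Gamma(α + ΣXᵢ, β + n).
Posterior: Gamma(α+S, β+n) = Gamma(13.62+114, 4.43+13) = Gamma(127.62, 17.43).
Mode of Gamma(α,β) for α≥1 is (α−1)/β = 126.62/17.43 = 7.2645.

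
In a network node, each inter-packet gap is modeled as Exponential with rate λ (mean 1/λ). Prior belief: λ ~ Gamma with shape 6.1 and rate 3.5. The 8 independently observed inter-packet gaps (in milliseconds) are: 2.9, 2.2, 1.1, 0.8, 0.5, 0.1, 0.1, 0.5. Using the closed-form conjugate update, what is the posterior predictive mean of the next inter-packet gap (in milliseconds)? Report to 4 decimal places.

0.8931

With a Gamma(shape α, rate β) prior on the exponential rate λ, the posterior after n observations with total T = Σxᵢ is Gamma(α+n, β+T).
Sum of observations T = 8.2 milliseconds; n = 8.
Posterior: Gamma(6.1+8, 3.5+8.2) = Gamma(14.1, 11.7).
The predictive distribution for the next observation is Lomax; its mean is β/(α−1) = 11.7/13.1 = 0.8931.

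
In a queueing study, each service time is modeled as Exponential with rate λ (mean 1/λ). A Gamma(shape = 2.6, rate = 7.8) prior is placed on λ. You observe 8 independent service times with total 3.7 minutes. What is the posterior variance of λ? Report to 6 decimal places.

0.080151

With a Gamma(shape α, rate β) prior on the exponential rate λ, the posterior after n observations with total T = Σxᵢ is Gamma(α+n, β+T).
Posterior: Gamma(2.6+8, 7.8+3.7) = Gamma(10.6, 11.5).
Var = α/β² = 0.080151.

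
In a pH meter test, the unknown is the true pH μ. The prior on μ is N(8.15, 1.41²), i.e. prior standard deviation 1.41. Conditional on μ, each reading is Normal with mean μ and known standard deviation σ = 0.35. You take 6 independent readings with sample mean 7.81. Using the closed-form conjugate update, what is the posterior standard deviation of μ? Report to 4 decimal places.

For Normal data with known variance σ², a Normal(μ₀, σ₀²) prior on μ is conjugate. Posterior precision = 1/σ₀² + n/σ²; posterior mean is the precision-weighted average of μ₀ and x̄.
σ₀² = 1.41² = 1.9881, σ² = 0.35² = 0.1225; σ² + n·σ₀² = 0.1225 + 6·1.9881 = 12.0511.
Posterior precision = 1/σ₀² + n/σ² = 1/1.9881 + 6/0.1225 = (σ² + n·σ₀²)/(σ₀²σ²) = 12.0511/(1.9881·0.1225); posterior variance σₙ² = σ₀²σ²/(σ² + n·σ₀²) = 1.9881·0.1225/12.0511 = 0.020209.
Posterior SD = √σₙ² = √(1.9881·0.1225/12.0511) = 0.1422.

0.1422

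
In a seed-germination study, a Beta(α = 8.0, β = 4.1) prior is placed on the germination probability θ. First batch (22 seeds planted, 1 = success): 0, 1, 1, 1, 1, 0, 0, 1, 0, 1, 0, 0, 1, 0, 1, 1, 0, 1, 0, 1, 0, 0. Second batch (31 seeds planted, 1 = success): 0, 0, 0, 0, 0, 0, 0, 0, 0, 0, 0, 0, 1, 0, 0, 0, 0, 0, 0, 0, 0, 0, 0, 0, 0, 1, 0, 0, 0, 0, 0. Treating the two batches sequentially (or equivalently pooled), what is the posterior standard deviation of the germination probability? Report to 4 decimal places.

0.0575

The Beta prior is conjugate to a Binomial/Bernoulli likelihood; the update adds successes to α and failures to β.
After batch 1: Beta(8.0+11, 4.1+11) = Beta(19.0, 15.1).
After batch 2: Beta(19.0+2, 15.1+29) = Beta(21.0, 44.1).
Var = αβ/((α+β)²(α+β+1)) = 21.0·44.1/(65.1²·66.1) = 0.00330594; SD = √0.00330594 = 0.0575.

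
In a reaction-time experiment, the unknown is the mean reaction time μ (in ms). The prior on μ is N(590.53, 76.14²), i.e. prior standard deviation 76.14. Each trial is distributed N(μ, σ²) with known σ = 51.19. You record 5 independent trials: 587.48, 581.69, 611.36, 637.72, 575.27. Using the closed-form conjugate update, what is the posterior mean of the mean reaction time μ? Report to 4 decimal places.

598.0263

For Normal data with known variance σ², a Normal(μ₀, σ₀²) prior on μ is conjugate. Posterior precision = 1/σ₀² + n/σ²; posterior mean is the precision-weighted average of μ₀ and x̄.
Σxᵢ = 587.48 + 581.69 + 611.36 + 637.72 + 575.27 = 2993.52, so n·x̄ = 2993.52.
σ₀² = 76.14² = 5797.2996, σ² = 51.19² = 2620.4161; σ² + n·σ₀² = 2620.4161 + 5·5797.2996 = 31606.9141.
Posterior mean = (μ₀/σ₀² + n·x̄/σ²)/(1/σ₀² + n/σ²) = (σ²·μ₀ + σ₀²·n·x̄)/(σ² + n·σ₀²) = (2620.4161·590.53 + 5797.2996·2993.52)/31606.9141 = 18901766.618125/31606.9141 = 598.0263.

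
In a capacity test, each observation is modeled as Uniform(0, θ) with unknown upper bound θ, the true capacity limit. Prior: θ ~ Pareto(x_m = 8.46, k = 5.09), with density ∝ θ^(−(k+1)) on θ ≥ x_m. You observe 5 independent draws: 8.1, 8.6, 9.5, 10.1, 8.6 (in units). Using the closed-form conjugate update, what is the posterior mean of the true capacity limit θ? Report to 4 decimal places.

A Pareto(scale x_m, shape k) prior on the upper bound θ of Uniform(0, θ) is conjugate: posterior is Pareto(max(x_m, max xᵢ), k + n).
Sample maximum = 10.1; prior scale x_m = 8.46 → posterior scale = max = 10.10.
Posterior shape = 5.09 + 5 = 10.09.
E[θ|data] = k·x_m/(k−1) = 10.09·10.10/9.09 = 11.2111.

11.2111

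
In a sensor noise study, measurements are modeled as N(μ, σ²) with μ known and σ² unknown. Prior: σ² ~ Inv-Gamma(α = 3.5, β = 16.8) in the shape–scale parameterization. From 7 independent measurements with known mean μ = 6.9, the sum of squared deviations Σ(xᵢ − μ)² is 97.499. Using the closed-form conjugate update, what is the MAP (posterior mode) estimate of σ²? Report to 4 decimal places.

8.1937

With known mean μ and an Inverse-Gamma(α, β) prior on σ², the Normal likelihood is conjugate: posterior is Inv-Gamma(α + n/2, β + Σ(xᵢ−μ)²/2).
Posterior: Inv-Gamma(3.5 + 7/2, 16.8 + 97.499/2) = Inv-Gamma(7.00, 65.5495).
Mode = β/(α+1) = 65.5495/8.00 = 8.1937.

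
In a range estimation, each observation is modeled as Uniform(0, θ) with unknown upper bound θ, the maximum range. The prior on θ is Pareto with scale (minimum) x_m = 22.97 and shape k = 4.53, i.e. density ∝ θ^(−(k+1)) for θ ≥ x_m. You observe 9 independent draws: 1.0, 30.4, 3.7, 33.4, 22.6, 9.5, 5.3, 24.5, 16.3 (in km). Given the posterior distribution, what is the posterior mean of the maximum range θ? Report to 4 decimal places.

36.0656

A Pareto(scale x_m, shape k) prior on the upper bound θ of Uniform(0, θ) is conjugate: posterior is Pareto(max(x_m, max xᵢ), k + n).
Sample maximum = 33.4; prior scale x_m = 22.97 → posterior scale = max = 33.40.
Posterior shape = 4.53 + 9 = 13.53.
E[θ|data] = k·x_m/(k−1) = 13.53·33.40/12.53 = 36.0656.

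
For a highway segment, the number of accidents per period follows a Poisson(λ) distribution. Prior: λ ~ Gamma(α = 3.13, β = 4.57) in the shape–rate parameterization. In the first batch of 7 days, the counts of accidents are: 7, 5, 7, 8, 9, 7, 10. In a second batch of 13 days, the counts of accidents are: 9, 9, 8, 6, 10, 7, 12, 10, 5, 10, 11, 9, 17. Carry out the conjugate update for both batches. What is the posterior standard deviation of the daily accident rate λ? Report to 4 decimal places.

0.5447

With a Gamma(shape α, rate β) prior, the Poisson likelihood is conjugate: the posterior is Gamma(α + ΣXᵢ, β + n).
Batch 1: sum of counts S = 53 over n = 7 days.
After batch 1: Gamma(α+S, β+n) = Gamma(3.13+53, 4.57+7) = Gamma(56.13, 11.57).
Batch 2: sum of counts S = 123 over n = 13 days.
After batch 2: Gamma(α+S, β+n) = Gamma(56.13+123, 11.57+13) = Gamma(179.13, 24.57).
SD = √α/β = √179.13/24.57 = 0.5447.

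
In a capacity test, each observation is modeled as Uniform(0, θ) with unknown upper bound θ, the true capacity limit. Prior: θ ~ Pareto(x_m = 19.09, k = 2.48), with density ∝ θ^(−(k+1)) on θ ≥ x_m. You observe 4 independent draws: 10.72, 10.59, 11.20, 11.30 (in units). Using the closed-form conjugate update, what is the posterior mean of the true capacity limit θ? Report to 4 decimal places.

A Pareto(scale x_m, shape k) prior on the upper bound θ of Uniform(0, θ) is conjugate: posterior is Pareto(max(x_m, max xᵢ), k + n).
Sample maximum = 11.30; prior scale x_m = 19.09 → posterior scale = max = 19.09.
Posterior shape = 2.48 + 4 = 6.48.
E[θ|data] = k·x_m/(k−1) = 6.48·19.09/5.48 = 22.5736.

22.5736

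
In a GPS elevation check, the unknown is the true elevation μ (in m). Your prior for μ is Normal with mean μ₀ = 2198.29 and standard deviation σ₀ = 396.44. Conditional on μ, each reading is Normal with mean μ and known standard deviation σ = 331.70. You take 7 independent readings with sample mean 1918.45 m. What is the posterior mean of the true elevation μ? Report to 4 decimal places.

For Normal data with known variance σ², a Normal(μ₀, σ₀²) prior on μ is conjugate. Posterior precision = 1/σ₀² + n/σ²; posterior mean is the precision-weighted average of μ₀ and x̄.
n·x̄ = 7·1918.45 = 13429.15.
σ₀² = 396.44² = 157164.6736, σ² = 331.70² = 110024.89; σ² + n·σ₀² = 110024.89 + 7·157164.6736 = 1210177.6052.
Posterior mean = (μ₀/σ₀² + n·x̄/σ²)/(1/σ₀² + n/σ²) = (σ²·μ₀ + σ₀²·n·x̄)/(σ² + n·σ₀²) = (110024.89·2198.29 + 157164.6736·13429.15)/1210177.6052 = 2352454591.91354/1210177.6052 = 1943.8920.

1943.8920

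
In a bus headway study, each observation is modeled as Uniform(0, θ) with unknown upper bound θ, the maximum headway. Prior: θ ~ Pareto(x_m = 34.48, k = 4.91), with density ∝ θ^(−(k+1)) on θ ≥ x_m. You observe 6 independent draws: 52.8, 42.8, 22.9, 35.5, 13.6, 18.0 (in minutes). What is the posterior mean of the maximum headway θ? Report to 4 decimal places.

58.1280

A Pareto(scale x_m, shape k) prior on the upper bound θ of Uniform(0, θ) is conjugate: posterior is Pareto(max(x_m, max xᵢ), k + n).
Sample maximum = 52.8; prior scale x_m = 34.48 → posterior scale = max = 52.80.
Posterior shape = 4.91 + 6 = 10.91.
E[θ|data] = k·x_m/(k−1) = 10.91·52.80/9.91 = 58.1280.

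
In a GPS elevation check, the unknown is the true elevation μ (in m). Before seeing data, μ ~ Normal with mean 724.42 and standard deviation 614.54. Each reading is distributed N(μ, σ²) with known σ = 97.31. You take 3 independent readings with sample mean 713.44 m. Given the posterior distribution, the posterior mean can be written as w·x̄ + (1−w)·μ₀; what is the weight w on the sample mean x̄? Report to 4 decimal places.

0.9917

For Normal data with known variance σ², a Normal(μ₀, σ₀²) prior on μ is conjugate. Posterior precision = 1/σ₀² + n/σ²; posterior mean is the precision-weighted average of μ₀ and x̄.
σ₀² = 614.54² = 377659.4116, σ² = 97.31² = 9469.2361. Prior precision 1/σ₀² = 1/377659.4116; data precision n/σ² = 3/9469.2361.
w = (n/σ²)/(1/σ₀² + n/σ²) = n·σ₀²/(σ² + n·σ₀²) = 3·377659.4116/(9469.2361 + 3·377659.4116) = 1132978.2348/1142447.4709 = 0.9917.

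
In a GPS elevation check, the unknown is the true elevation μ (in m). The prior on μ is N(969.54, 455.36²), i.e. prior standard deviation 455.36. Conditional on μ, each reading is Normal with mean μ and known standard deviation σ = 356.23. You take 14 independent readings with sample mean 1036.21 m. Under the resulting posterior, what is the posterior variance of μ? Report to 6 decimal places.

8684.630120

For Normal data with known variance σ², a Normal(μ₀, σ₀²) prior on μ is conjugate. Posterior precision = 1/σ₀² + n/σ²; posterior mean is the precision-weighted average of μ₀ and x̄.
σ₀² = 455.36² = 207352.7296, σ² = 356.23² = 126899.8129; σ² + n·σ₀² = 126899.8129 + 14·207352.7296 = 3029838.0273.
Posterior precision = 1/σ₀² + n/σ² = 1/207352.7296 + 14/126899.8129 = (σ² + n·σ₀²)/(σ₀²σ²) = 3029838.0273/(207352.7296·126899.8129); posterior variance σₙ² = σ₀²σ²/(σ² + n·σ₀²) = 207352.7296·126899.8129/3029838.0273 = 8684.630120.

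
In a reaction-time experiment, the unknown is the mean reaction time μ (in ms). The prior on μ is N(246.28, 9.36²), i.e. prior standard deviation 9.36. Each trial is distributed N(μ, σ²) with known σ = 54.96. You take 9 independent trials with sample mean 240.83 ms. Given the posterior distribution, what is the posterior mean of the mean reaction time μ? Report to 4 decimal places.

245.1518

For Normal data with known variance σ², a Normal(μ₀, σ₀²) prior on μ is conjugate. Posterior precision = 1/σ₀² + n/σ²; posterior mean is the precision-weighted average of μ₀ and x̄.
n·x̄ = 9·240.83 = 2167.47.
σ₀² = 9.36² = 87.6096, σ² = 54.96² = 3020.6016; σ² + n·σ₀² = 3020.6016 + 9·87.6096 = 3809.088.
Posterior mean = (μ₀/σ₀² + n·x̄/σ²)/(1/σ₀² + n/σ²) = (σ²·μ₀ + σ₀²·n·x̄)/(σ² + n·σ₀²) = (3020.6016·246.28 + 87.6096·2167.47)/3809.088 = 933804.94176/3809.088 = 245.1518.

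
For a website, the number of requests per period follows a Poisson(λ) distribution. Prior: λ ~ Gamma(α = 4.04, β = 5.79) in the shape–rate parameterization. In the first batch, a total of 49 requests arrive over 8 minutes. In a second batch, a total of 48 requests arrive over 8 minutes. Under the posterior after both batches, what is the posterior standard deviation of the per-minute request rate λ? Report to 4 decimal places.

With a Gamma(shape α, rate β) prior, the Poisson likelihood is conjugate: the posterior is Gamma(α + ΣXᵢ, β + n).
After batch 1: Gamma(α+S, β+n) = Gamma(4.04+49, 5.79+8) = Gamma(53.04, 13.79).
After batch 2: Gamma(α+S, β+n) = Gamma(53.04+48, 13.79+8) = Gamma(101.04, 21.79).
SD = √α/β = √101.04/21.79 = 0.4613.

0.4613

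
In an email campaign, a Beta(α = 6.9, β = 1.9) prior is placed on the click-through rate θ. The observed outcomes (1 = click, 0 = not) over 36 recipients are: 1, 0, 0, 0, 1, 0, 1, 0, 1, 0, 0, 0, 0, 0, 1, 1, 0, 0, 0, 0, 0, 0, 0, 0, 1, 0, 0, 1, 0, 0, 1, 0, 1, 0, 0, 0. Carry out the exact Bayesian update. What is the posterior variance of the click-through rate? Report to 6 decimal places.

0.005129

The Beta prior is conjugate to a Binomial/Bernoulli likelihood; the update adds successes to α and failures to β.
Posterior: Beta(α+k, β+n−k) = Beta(6.9+10, 1.9+26) = Beta(16.9, 27.9).
Var = αβ/((α+β)²(α+β+1)) = 16.9·27.9/(44.8²·45.8) = 0.005129.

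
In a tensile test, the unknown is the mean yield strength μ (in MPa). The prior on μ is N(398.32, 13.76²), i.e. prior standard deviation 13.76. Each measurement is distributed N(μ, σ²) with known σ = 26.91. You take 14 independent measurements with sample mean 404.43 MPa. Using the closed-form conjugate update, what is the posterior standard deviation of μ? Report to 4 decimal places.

6.3739

For Normal data with known variance σ², a Normal(μ₀, σ₀²) prior on μ is conjugate. Posterior precision = 1/σ₀² + n/σ²; posterior mean is the precision-weighted average of μ₀ and x̄.
σ₀² = 13.76² = 189.3376, σ² = 26.91² = 724.1481; σ² + n·σ₀² = 724.1481 + 14·189.3376 = 3374.8745.
Posterior precision = 1/σ₀² + n/σ² = 1/189.3376 + 14/724.1481 = (σ² + n·σ₀²)/(σ₀²σ²) = 3374.8745/(189.3376·724.1481); posterior variance σₙ² = σ₀²σ²/(σ² + n·σ₀²) = 189.3376·724.1481/3374.8745 = 40.626241.
Posterior SD = √σₙ² = √(189.3376·724.1481/3374.8745) = 6.3739.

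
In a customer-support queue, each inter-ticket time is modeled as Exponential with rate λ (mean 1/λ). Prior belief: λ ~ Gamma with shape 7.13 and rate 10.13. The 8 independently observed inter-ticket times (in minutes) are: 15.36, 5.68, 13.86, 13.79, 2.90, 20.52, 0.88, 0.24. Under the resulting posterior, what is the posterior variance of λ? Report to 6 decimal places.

0.002177

With a Gamma(shape α, rate β) prior on the exponential rate λ, the posterior after n observations with total T = Σxᵢ is Gamma(α+n, β+T).
Sum of observations T = 73.23 minutes; n = 8.
Posterior: Gamma(7.13+8, 10.13+73.23) = Gamma(15.13, 83.36).
Var = α/β² = 0.002177.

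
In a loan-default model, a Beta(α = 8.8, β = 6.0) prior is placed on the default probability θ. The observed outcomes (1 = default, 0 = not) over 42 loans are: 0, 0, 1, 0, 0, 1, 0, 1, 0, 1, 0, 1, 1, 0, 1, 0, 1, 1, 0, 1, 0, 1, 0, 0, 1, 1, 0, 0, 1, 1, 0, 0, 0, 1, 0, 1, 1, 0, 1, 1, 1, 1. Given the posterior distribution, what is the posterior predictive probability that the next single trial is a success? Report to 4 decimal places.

The Beta prior is conjugate to a Binomial/Bernoulli likelihood; the update adds successes to α and failures to β.
Posterior: Beta(α+k, β+n−k) = Beta(8.8+22, 6.0+20) = Beta(30.8, 26.0).
For a single future Bernoulli trial, P(success | data) = α/(α+β) = 0.5423.

0.5423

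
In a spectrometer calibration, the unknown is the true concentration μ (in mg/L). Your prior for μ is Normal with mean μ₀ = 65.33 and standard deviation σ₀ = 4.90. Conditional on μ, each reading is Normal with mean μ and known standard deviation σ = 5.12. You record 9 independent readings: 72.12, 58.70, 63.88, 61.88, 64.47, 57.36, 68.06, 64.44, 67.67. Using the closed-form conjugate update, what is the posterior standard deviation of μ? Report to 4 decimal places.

1.6117

For Normal data with known variance σ², a Normal(μ₀, σ₀²) prior on μ is conjugate. Posterior precision = 1/σ₀² + n/σ²; posterior mean is the precision-weighted average of μ₀ and x̄.
σ₀² = 4.90² = 24.01, σ² = 5.12² = 26.2144; σ² + n·σ₀² = 26.2144 + 9·24.01 = 242.3044.
Posterior precision = 1/σ₀² + n/σ² = 1/24.01 + 9/26.2144 = (σ² + n·σ₀²)/(σ₀²σ²) = 242.3044/(24.01·26.2144); posterior variance σₙ² = σ₀²σ²/(σ² + n·σ₀²) = 24.01·26.2144/242.3044 = 2.597591.
Posterior SD = √σₙ² = √(24.01·26.2144/242.3044) = 1.6117.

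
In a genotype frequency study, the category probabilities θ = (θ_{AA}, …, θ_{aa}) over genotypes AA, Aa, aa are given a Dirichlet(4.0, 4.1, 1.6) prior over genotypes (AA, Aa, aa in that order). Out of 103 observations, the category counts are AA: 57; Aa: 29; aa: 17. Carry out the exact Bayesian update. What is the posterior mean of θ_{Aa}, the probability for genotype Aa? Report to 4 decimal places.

The Dirichlet prior is conjugate to the Multinomial likelihood: each posterior αⱼ = prior αⱼ + observed count nⱼ.
Posterior concentration: (61.0, 33.1, 18.6), total = 112.7.
E[θ_{Aa}|data] = α_{Aa}/Σα = 33.1/112.7 = 0.2937.

0.2937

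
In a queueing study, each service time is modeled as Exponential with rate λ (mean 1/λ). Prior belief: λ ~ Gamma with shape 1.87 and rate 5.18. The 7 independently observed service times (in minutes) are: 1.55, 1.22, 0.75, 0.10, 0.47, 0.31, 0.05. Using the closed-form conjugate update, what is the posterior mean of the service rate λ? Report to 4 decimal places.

0.9211

With a Gamma(shape α, rate β) prior on the exponential rate λ, the posterior after n observations with total T = Σxᵢ is Gamma(α+n, β+T).
Sum of observations T = 4.45 minutes; n = 7.
Posterior: Gamma(1.87+7, 5.18+4.45) = Gamma(8.87, 9.63).
Posterior mean of λ = α/β = 8.87/9.63 = 0.9211.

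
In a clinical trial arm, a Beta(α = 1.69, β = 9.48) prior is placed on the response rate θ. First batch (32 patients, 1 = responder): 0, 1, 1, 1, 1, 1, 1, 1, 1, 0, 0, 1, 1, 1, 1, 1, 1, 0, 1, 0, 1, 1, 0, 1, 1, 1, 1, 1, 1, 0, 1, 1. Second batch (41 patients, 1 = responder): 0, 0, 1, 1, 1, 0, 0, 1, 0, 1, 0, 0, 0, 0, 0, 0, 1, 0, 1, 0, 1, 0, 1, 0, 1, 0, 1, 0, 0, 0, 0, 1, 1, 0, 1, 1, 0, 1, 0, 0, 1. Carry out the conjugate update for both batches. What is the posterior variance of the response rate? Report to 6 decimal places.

The Beta prior is conjugate to a Binomial/Bernoulli likelihood; the update adds successes to α and failures to β.
After batch 1: Beta(1.69+25, 9.48+7) = Beta(26.69, 16.48).
After batch 2: Beta(26.69+17, 16.48+24) = Beta(43.69, 40.48).
Var = αβ/((α+β)²(α+β+1)) = 43.69·40.48/(84.17²·85.17) = 0.002931.

0.002931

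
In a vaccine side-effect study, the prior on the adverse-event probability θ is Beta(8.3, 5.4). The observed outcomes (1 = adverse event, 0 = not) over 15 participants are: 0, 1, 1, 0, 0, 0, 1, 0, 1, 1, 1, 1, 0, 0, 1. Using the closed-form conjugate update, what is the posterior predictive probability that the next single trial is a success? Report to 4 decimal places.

0.5679

The Beta prior is conjugate to a Binomial/Bernoulli likelihood; the update adds successes to α and failures to β.
Posterior: Beta(α+k, β+n−k) = Beta(8.3+8, 5.4+7) = Beta(16.3, 12.4).
For a single future Bernoulli trial, P(success | data) = α/(α+β) = 0.5679.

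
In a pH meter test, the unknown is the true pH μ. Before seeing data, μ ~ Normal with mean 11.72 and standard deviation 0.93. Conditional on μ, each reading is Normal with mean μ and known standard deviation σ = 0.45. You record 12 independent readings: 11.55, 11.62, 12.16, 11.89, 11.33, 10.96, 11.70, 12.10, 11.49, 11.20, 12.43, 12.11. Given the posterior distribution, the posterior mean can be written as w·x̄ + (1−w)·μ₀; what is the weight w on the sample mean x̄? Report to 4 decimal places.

0.9809

For Normal data with known variance σ², a Normal(μ₀, σ₀²) prior on μ is conjugate. Posterior precision = 1/σ₀² + n/σ²; posterior mean is the precision-weighted average of μ₀ and x̄.
σ₀² = 0.93² = 0.8649, σ² = 0.45² = 0.2025. Prior precision 1/σ₀² = 1/0.8649; data precision n/σ² = 12/0.2025.
w = (n/σ²)/(1/σ₀² + n/σ²) = n·σ₀²/(σ² + n·σ₀²) = 12·0.8649/(0.2025 + 12·0.8649) = 10.3788/10.5813 = 0.9809.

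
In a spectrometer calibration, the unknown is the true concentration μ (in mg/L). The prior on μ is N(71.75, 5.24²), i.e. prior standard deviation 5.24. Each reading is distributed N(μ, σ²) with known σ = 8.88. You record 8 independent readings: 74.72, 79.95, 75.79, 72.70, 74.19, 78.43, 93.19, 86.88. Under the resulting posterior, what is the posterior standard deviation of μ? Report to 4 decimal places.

For Normal data with known variance σ², a Normal(μ₀, σ₀²) prior on μ is conjugate. Posterior precision = 1/σ₀² + n/σ²; posterior mean is the precision-weighted average of μ₀ and x̄.
σ₀² = 5.24² = 27.4576, σ² = 8.88² = 78.8544; σ² + n·σ₀² = 78.8544 + 8·27.4576 = 298.5152.
Posterior precision = 1/σ₀² + n/σ² = 1/27.4576 + 8/78.8544 = (σ² + n·σ₀²)/(σ₀²σ²) = 298.5152/(27.4576·78.8544); posterior variance σₙ² = σ₀²σ²/(σ² + n·σ₀²) = 27.4576·78.8544/298.5152 = 7.253073.
Posterior SD = √σₙ² = √(27.4576·78.8544/298.5152) = 2.6932.

2.6932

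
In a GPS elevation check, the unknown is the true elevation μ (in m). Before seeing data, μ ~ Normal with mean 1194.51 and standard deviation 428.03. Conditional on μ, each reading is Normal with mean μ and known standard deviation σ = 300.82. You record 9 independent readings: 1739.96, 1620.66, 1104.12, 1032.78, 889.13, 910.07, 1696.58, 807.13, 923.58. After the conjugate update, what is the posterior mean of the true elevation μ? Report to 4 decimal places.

1191.7103

For Normal data with known variance σ², a Normal(μ₀, σ₀²) prior on μ is conjugate. Posterior precision = 1/σ₀² + n/σ²; posterior mean is the precision-weighted average of μ₀ and x̄.
Σxᵢ = 1739.96 + 1620.66 + 1104.12 + 1032.78 + 889.13 + 910.07 + 1696.58 + 807.13 + 923.58 = 10724.01, so n·x̄ = 10724.01.
σ₀² = 428.03² = 183209.6809, σ² = 300.82² = 90492.6724; σ² + n·σ₀² = 90492.6724 + 9·183209.6809 = 1739379.8005.
Posterior mean = (μ₀/σ₀² + n·x̄/σ²)/(1/σ₀² + n/σ²) = (σ²·μ₀ + σ₀²·n·x̄)/(σ² + n·σ₀²) = (90492.6724·1194.51 + 183209.6809·10724.01)/1739379.8005 = 2072836852.176933/1739379.8005 = 1191.7103.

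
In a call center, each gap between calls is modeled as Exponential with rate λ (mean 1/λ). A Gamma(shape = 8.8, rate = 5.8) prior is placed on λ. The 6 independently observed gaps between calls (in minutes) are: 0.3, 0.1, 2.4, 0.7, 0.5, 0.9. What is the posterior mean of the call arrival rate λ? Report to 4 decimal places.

1.3832

With a Gamma(shape α, rate β) prior on the exponential rate λ, the posterior after n observations with total T = Σxᵢ is Gamma(α+n, β+T).
Sum of observations T = 4.9 minutes; n = 6.
Posterior: Gamma(8.8+6, 5.8+4.9) = Gamma(14.8, 10.7).
Posterior mean of λ = α/β = 14.8/10.7 = 1.3832.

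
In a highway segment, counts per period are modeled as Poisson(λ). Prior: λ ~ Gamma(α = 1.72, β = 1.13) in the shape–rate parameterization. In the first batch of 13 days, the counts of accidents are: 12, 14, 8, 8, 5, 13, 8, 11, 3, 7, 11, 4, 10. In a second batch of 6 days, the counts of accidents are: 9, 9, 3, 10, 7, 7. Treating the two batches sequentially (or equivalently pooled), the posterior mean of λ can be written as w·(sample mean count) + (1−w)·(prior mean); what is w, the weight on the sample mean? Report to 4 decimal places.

0.9439

With a Gamma(shape α, rate β) prior, the Poisson likelihood is conjugate: the posterior is Gamma(α + ΣXᵢ, β + n).
Total number of days: n = 13 + 6 = 19.
Posterior mean = (α₀+S)/(β₀+n) = [n/(β₀+n)]·(S/n) + [β₀/(β₀+n)]·(α₀/β₀), so only n and β₀ enter the weight.
Weight on data w = n/(β₀+n) = 19/(1.13+19) = 19/20.13 = 0.9439.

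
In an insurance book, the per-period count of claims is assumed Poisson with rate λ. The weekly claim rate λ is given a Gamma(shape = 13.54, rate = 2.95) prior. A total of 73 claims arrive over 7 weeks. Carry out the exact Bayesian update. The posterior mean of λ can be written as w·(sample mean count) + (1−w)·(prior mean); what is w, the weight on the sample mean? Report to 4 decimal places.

With a Gamma(shape α, rate β) prior, the Poisson likelihood is conjugate: the posterior is Gamma(α + ΣXᵢ, β + n).
Posterior mean = (α₀+S)/(β₀+n) = [n/(β₀+n)]·(S/n) + [β₀/(β₀+n)]·(α₀/β₀), so only n and β₀ enter the weight.
Weight on data w = n/(β₀+n) = 7/(2.95+7) = 7/9.95 = 0.7035.

0.7035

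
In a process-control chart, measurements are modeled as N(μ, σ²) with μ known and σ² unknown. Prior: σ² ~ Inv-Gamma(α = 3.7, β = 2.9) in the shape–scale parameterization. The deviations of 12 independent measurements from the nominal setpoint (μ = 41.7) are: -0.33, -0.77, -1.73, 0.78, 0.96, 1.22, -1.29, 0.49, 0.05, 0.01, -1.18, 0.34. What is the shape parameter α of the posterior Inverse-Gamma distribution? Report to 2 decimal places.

With known mean μ and an Inverse-Gamma(α, β) prior on σ², the Normal likelihood is conjugate: posterior is Inv-Gamma(α + n/2, β + Σ(xᵢ−μ)²/2).
Σ(xᵢ−μ)² = (-0.33)² + (-0.77)² + (-1.73)² + (0.78)² + (0.96)² + (1.22)² + (-1.29)² + (0.49)² + (0.05)² + (0.01)² + (-1.18)² + (0.34)² = 10.1279.
Posterior: Inv-Gamma(3.7 + 12/2, 2.9 + 10.1279/2) = Inv-Gamma(9.70, 7.96395).
Posterior α = 9.70.

9.70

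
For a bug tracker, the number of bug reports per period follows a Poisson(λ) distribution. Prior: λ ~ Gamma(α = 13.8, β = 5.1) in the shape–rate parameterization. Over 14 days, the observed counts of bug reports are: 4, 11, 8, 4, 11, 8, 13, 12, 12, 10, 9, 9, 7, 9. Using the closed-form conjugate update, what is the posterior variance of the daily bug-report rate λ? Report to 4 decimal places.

With a Gamma(shape α, rate β) prior, the Poisson likelihood is conjugate: the posterior is Gamma(α + ΣXᵢ, β + n).
Sum of counts S = 127 over n = 14 days.
Posterior: Gamma(α+S, β+n) = Gamma(13.8+127, 5.1+14) = Gamma(140.8, 19.1).
Var = α/β² = 140.8/19.1² = 0.3860.

0.3860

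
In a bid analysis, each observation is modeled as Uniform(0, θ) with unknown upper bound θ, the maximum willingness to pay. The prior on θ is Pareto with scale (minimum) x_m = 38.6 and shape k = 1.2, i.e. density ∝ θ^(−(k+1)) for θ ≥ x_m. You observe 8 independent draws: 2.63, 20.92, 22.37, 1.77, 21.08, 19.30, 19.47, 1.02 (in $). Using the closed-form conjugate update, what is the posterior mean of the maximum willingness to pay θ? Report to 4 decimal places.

43.3073

A Pareto(scale x_m, shape k) prior on the upper bound θ of Uniform(0, θ) is conjugate: posterior is Pareto(max(x_m, max xᵢ), k + n).
Sample maximum = 22.37; prior scale x_m = 38.6 → posterior scale = max = 38.60.
Posterior shape = 1.2 + 8 = 9.2.
E[θ|data] = k·x_m/(k−1) = 9.2·38.60/8.2 = 43.3073.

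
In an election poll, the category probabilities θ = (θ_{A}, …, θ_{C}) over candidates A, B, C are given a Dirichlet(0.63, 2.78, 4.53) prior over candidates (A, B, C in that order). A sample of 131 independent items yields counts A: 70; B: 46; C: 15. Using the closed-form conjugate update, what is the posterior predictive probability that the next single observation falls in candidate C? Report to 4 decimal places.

The Dirichlet prior is conjugate to the Multinomial likelihood: each posterior αⱼ = prior αⱼ + observed count nⱼ.
Posterior concentration: (70.63, 48.78, 19.53), total = 138.94.
P(next = C | data) = α_{C}/Σα = 0.1406.

0.1406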